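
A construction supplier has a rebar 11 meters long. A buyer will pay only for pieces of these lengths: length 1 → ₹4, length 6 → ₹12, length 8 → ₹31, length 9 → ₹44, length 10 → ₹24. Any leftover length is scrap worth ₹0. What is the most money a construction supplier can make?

Consider every possible first cut. f[k] is the best of p[i]+f[k−i] over all sellable i≤k.
f[1] = 4
f[2] = 8  (first piece 1, then f[1]=4)
f[3] = 12  (first piece 1, then f[2]=8)
f[4] = 16  (first piece 1, then f[3]=12)
f[5] = 20  (first piece 1, then f[4]=16)
f[6] = max(4+20, 12+0) = 24
f[7] = max(4+24, 12+4) = 28
f[8] = max(4+28, 12+8, 31+0) = 32
f[9] = max(4+32, 12+12, 31+4, 44+0) = 44
f[10] = max(4+44, 12+16, 31+8, 44+4, 24+0) = 48
f[11] = max(4+48, 12+20, 31+12, 44+8, 24+4) = 52
One optimal cutting: 9 + 1 + 1 → ₹52.

52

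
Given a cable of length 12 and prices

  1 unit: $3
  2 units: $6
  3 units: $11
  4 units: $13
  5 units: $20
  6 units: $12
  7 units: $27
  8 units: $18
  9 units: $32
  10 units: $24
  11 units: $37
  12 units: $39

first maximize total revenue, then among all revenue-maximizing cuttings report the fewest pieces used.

2

Consider every possible first cut. r[k] is the best of p[i]+r[k−i] over all sellable i≤k.
r[1] = 3
r[2] = 6  (first piece 1, then r[1]=3)
r[3] = 11
r[4] = 14  (first piece 1, then r[3]=11)
r[5] = 20
r[6] = 23  (first piece 1, then r[5]=20)
r[7] = 27
r[8] = 31  (first piece 3, then r[5]=20)
r[9] = 34  (first piece 1, then r[8]=31)
r[10] = 40  (first piece 5, then r[5]=20)
r[11] = 43  (first piece 1, then r[10]=40)
r[12] = 47  (first piece 5, then r[7]=27)
Maximum revenue is $47.
Now minimize piece count subject to staying optimal: for each k, pieces[k] = 1 + min over i with p[i]+r[k−i]=r[k] of pieces[k−i].
pieces[9] = 3
pieces[10] = 2
pieces[11] = 3
pieces[12] = 2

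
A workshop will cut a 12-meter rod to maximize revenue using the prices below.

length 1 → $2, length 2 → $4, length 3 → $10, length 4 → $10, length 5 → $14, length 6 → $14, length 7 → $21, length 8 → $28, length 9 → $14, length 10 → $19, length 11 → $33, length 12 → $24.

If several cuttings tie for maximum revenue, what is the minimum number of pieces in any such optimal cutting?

Build r[k] bottom-up: r[k] = max over allowed piece i of (p[i] + r[k−i]).
r[1] = 2
r[2] = max(2+2, 4+0) = 4
r[3] = max(2+4, 4+2, 10+0) = 10
r[4] = max(2+10, 4+4, 10+2, 10+0) = 12
r[5] = max(2+12, 4+10, 10+4, 10+2, 14+0) = 14
r[6] = max(2+14, 4+12, 10+10, 10+4, 14+2, 14+0) = 20
r[7] = max(2+20, 4+14, 10+12, …, 14+2, 21+0) = 22
r[8] = max(2+22, 4+20, 10+14, …, 21+2, 28+0) = 28
r[9] = max(2+28, 4+22, 10+20, …, 28+2, 14+0) = 30
r[10] = max(2+30, 4+28, 10+22, …, 14+2, 19+0) = 32
r[11] = max(2+32, 4+30, 10+28, …, 19+2, 33+0) = 38
r[12] = max(2+38, 4+32, 10+30, …, 33+2, 24+0) = 40
Maximum revenue is $40.
Now minimize piece count subject to staying optimal: for each k, pieces[k] = 1 + min over i with p[i]+r[k−i]=r[k] of pieces[k−i].
pieces[9] = 2
pieces[10] = 2
pieces[11] = 2
pieces[12] = 3

3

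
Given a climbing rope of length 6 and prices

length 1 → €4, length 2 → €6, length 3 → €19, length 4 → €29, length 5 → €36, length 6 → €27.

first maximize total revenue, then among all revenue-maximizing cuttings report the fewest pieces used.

2

Build r[k] bottom-up: r[k] = max over allowed piece i of (p[i] + r[k−i]).
r[1] = 4
r[2] = max(4+4, 6+0) = 8
r[3] = max(4+8, 6+4, 19+0) = 19
r[4] = max(4+19, 6+8, 19+4, 29+0) = 29
r[5] = max(4+29, 6+19, 19+8, 29+4, 36+0) = 36
r[6] = max(4+36, 6+29, 19+19, 29+8, 36+4, 27+0) = 40
Maximum revenue is €40.
Now minimize piece count subject to staying optimal: for each k, pieces[k] = 1 + min over i with p[i]+r[k−i]=r[k] of pieces[k−i].
pieces[3] = 1
pieces[4] = 1
pieces[5] = 1
pieces[6] = 2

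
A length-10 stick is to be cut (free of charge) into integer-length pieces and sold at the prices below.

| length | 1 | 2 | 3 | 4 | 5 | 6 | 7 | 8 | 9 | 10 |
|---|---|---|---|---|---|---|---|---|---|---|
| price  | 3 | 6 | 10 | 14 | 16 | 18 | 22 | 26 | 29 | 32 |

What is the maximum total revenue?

34

Build r[k] bottom-up: r[k] = max over allowed piece i of (p[i] + r[k−i]).
r[1] = 3
r[2] = 6  (first piece 1, then r[1]=3)
r[3] = 10
r[4] = 14
r[5] = 17  (first piece 1, then r[4]=14)
r[6] = 20  (first piece 1, then r[5]=17)
r[7] = 24  (first piece 3, then r[4]=14)
r[8] = 28  (first piece 4, then r[4]=14)
r[9] = 31  (first piece 1, then r[8]=28)
r[10] = 34  (first piece 1, then r[9]=31)
One optimal cutting: 4 + 4 + 1 + 1 → $14 + $14 + $3 + $3 = $34.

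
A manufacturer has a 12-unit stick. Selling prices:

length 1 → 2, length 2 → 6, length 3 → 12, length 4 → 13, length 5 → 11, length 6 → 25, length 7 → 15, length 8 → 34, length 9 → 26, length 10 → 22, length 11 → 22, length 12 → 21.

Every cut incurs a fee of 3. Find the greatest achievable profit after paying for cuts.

47

Let r[k] be the best obtainable value from length k. For each k, try every first piece i and keep the best of price[i] + r[k−i] minus the 3 cut fee when i<k.
r[1] = 2
r[2] = 6
r[3] = 12
r[4] = 13
r[5] = 15  (first piece 2, then r[3]=12)
r[6] = 25
r[7] = 24  (first piece 1, then r[6]=25)
r[8] = 34
r[9] = 34  (first piece 3, then r[6]=25)
r[10] = 37  (first piece 2, then r[8]=34)
r[11] = 43  (first piece 3, then r[8]=34)
r[12] = 47  (first piece 6, then r[6]=25)
One optimal plan: pieces 6 + 6 (1 cut) → 50 − 3 = 47.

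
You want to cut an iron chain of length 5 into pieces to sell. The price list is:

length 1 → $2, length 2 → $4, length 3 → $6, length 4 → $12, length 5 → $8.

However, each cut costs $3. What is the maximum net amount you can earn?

11

Build net[k] bottom-up: net[k] = max over allowed piece i of (p[i] + net[k−i]) − 3 per cut.
net[1] = 2
net[2] = max(2+2-3, 4+0) = 4
net[3] = max(2+4-3, 4+2-3, 6+0) = 6
net[4] = max(2+6-3, 4+4-3, 6+2-3, 12+0) = 12
net[5] = max(2+12-3, 4+6-3, 6+4-3, 12+2-3, 8+0) = 11
One optimal plan: pieces 4 + 1 (1 cut) → $14 − $3 = $11.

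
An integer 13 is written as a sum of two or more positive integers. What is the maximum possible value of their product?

Define prod[k] = max over 1≤i<k of i · max(k−i, prod[k−i]); the inner max lets the remainder stay uncut if that's better.
prod[2] = 1×max(1,0) = 1×1 = 1
prod[3] = 1×max(2,1) = 1×2 = 2
prod[4] = 2×max(2,1) = 2×2 = 4
prod[5] = 2×max(3,2) = 2×3 = 6
prod[6] = 3×max(3,2) = 3×3 = 9
prod[7] = 2×max(5,6) = 2×6 = 12
prod[8] = 2×max(6,9) = 2×9 = 18
prod[9] = 3×max(6,9) = 3×9 = 27
prod[10] = 2×max(8,18) = 2×18 = 36
prod[11] = 2×max(9,27) = 2×27 = 54
prod[12] = 3×max(9,27) = 3×27 = 81
prod[13] = 2×max(11,54) = 2×54 = 108
One optimal split: 3 + 3 + 3 + 2 + 2; product 3×3×3×2×2 = 108.

108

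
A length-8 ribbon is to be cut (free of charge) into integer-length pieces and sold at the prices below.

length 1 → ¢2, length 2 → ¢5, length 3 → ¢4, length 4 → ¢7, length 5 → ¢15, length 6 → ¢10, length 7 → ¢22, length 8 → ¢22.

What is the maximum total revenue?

24

Consider every possible first cut. v[k] is the best of p[i]+v[k−i] over all sellable i≤k.
v[1] = 2
v[2] = max(2+2, 5+0) = 5
v[3] = max(2+5, 5+2, 4+0) = 7
v[4] = max(2+7, 5+5, 4+2, 7+0) = 10
v[5] = max(2+10, 5+7, 4+5, 7+2, 15+0) = 15
v[6] = max(2+15, 5+10, 4+7, 7+5, 15+2, 10+0) = 17
v[7] = max(2+17, 5+15, 4+10, …, 10+2, 22+0) = 22
v[8] = max(2+22, 5+17, 4+15, …, 22+2, 22+0) = 24
One optimal cutting: 7 + 1 → ¢22 + ¢2 = ¢24.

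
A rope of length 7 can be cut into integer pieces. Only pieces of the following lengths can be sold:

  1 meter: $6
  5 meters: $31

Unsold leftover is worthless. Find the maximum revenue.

43

Consider every possible first cut. best[k] is the best of p[i]+best[k−i] over all sellable i≤k.
best[1] = 6
best[2] = 12  (first piece 1, then best[1]=6)
best[3] = 18  (first piece 1, then best[2]=12)
best[4] = 24  (first piece 1, then best[3]=18)
best[5] = max(6+24, 31+0) = 31
best[6] = max(6+31, 31+6) = 37
best[7] = max(6+37, 31+12) = 43
One optimal cutting: 5 + 1 + 1 → $43.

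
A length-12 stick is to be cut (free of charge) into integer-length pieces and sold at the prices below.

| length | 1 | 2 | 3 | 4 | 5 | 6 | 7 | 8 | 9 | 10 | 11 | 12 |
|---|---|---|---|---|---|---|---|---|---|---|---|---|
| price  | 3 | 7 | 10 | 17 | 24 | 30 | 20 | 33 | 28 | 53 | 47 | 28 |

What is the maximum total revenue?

Build r[k] bottom-up: r[k] = max over allowed piece i of (p[i] + r[k−i]).
r[1] = 3
r[2] = 7
r[3] = 10  (first piece 1, then r[2]=7)
r[4] = 17
r[5] = 24
r[6] = 30
r[7] = 33  (first piece 1, then r[6]=30)
r[8] = 37  (first piece 2, then r[6]=30)
r[9] = 41  (first piece 4, then r[5]=24)
r[10] = 53
r[11] = 56  (first piece 1, then r[10]=53)
r[12] = 60  (first piece 2, then r[10]=53)
One optimal cutting: 10 + 2 → $53 + $7 = $60.

60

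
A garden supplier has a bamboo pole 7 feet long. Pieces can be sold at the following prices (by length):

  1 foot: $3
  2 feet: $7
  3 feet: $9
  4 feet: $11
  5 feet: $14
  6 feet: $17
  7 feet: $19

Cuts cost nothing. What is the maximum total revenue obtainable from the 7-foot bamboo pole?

24

Build best[k] bottom-up: best[k] = max over allowed piece i of (p[i] + best[k−i]).
best[1] = 3
best[2] = max(3+3, 7+0) = 7
best[3] = max(3+7, 7+3, 9+0) = 10
best[4] = max(3+10, 7+7, 9+3, 11+0) = 14
best[5] = max(3+14, 7+10, 9+7, 11+3, 14+0) = 17
best[6] = max(3+17, 7+14, 9+10, 11+7, 14+3, 17+0) = 21
best[7] = max(3+21, 7+17, 9+14, …, 17+3, 19+0) = 24
One optimal cutting: 2 + 2 + 2 + 1 → $7 + $7 + $7 + $3 = $24.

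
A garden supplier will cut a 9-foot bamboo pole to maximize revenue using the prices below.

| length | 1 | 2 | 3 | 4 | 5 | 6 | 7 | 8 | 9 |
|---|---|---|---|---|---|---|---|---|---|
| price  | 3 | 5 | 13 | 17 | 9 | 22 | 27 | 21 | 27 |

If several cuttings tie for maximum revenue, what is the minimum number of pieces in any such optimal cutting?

Let r[k] be the best obtainable value from length k. For each k, try every first piece i and keep the best of price[i] + r[k−i].
r[1] = 3
r[2] = 6  (first piece 1, then r[1]=3)
r[3] = 13
r[4] = 17
r[5] = 20  (first piece 1, then r[4]=17)
r[6] = 26  (first piece 3, then r[3]=13)
r[7] = 30  (first piece 3, then r[4]=17)
r[8] = 34  (first piece 4, then r[4]=17)
r[9] = 39  (first piece 3, then r[6]=26)
Maximum revenue is $39.
Now minimize piece count subject to staying optimal: for each k, pieces[k] = 1 + min over i with p[i]+r[k−i]=r[k] of pieces[k−i].
pieces[6] = 2
pieces[7] = 2
pieces[8] = 2
pieces[9] = 3

3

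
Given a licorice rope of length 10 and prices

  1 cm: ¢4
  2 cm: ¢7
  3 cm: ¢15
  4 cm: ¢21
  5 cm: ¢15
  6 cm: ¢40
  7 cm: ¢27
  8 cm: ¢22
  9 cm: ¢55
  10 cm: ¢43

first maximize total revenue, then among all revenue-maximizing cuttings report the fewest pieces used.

2

Consider every possible first cut. r[k] is the best of p[i]+r[k−i] over all sellable i≤k.
r[1] = 4
r[2] = max(4+4, 7+0) = 8
r[3] = max(4+8, 7+4, 15+0) = 15
r[4] = max(4+15, 7+8, 15+4, 21+0) = 21
r[5] = max(4+21, 7+15, 15+8, 21+4, 15+0) = 25
r[6] = max(4+25, 7+21, 15+15, 21+8, 15+4, 40+0) = 40
r[7] = max(4+40, 7+25, 15+21, …, 40+4, 27+0) = 44
r[8] = max(4+44, 7+40, 15+25, …, 27+4, 22+0) = 48
r[9] = max(4+48, 7+44, 15+40, …, 22+4, 55+0) = 55
r[10] = max(4+55, 7+48, 15+44, …, 55+4, 43+0) = 61
Maximum revenue is ¢61.
Now minimize piece count subject to staying optimal: for each k, pieces[k] = 1 + min over i with p[i]+r[k−i]=r[k] of pieces[k−i].
pieces[7] = 2
pieces[8] = 3
pieces[9] = 1
pieces[10] = 2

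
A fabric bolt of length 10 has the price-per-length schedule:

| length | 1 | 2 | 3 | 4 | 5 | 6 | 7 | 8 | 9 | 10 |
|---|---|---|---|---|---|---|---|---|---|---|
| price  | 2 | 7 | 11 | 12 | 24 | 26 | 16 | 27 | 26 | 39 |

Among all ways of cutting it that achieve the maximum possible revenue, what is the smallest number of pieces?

Build r[k] bottom-up: r[k] = max over allowed piece i of (p[i] + r[k−i]).
r[1] = 2
r[2] = max(2+2, 7+0) = 7
r[3] = max(2+7, 7+2, 11+0) = 11
r[4] = max(2+11, 7+7, 11+2, 12+0) = 14
r[5] = max(2+14, 7+11, 11+7, 12+2, 24+0) = 24
r[6] = max(2+24, 7+14, 11+11, 12+7, 24+2, 26+0) = 26
r[7] = max(2+26, 7+24, 11+14, …, 26+2, 16+0) = 31
r[8] = max(2+31, 7+26, 11+24, …, 16+2, 27+0) = 35
r[9] = max(2+35, 7+31, 11+26, …, 27+2, 26+0) = 38
r[10] = max(2+38, 7+35, 11+31, …, 26+2, 39+0) = 48
Maximum revenue is $48.
Now minimize piece count subject to staying optimal: for each k, pieces[k] = 1 + min over i with p[i]+r[k−i]=r[k] of pieces[k−i].
pieces[7] = 2
pieces[8] = 2
pieces[9] = 3
pieces[10] = 2

2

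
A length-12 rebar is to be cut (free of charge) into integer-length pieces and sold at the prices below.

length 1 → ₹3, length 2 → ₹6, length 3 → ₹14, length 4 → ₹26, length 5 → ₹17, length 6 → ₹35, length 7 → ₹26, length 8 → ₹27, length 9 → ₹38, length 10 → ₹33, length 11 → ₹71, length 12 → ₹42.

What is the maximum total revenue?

Consider every possible first cut. R[k] is the best of p[i]+R[k−i] over all sellable i≤k.
R[1] = 3
R[2] = max(3+3, 6+0) = 6
R[3] = max(3+6, 6+3, 14+0) = 14
R[4] = max(3+14, 6+6, 14+3, 26+0) = 26
R[5] = max(3+26, 6+14, 14+6, 26+3, 17+0) = 29
R[6] = max(3+29, 6+26, 14+14, 26+6, 17+3, 35+0) = 35
R[7] = max(3+35, 6+29, 14+26, …, 35+3, 26+0) = 40
R[8] = max(3+40, 6+35, 14+29, …, 26+3, 27+0) = 52
R[9] = max(3+52, 6+40, 14+35, …, 27+3, 38+0) = 55
R[10] = max(3+55, 6+52, 14+40, …, 38+3, 33+0) = 61
R[11] = max(3+61, 6+55, 14+52, …, 33+3, 71+0) = 71
R[12] = max(3+71, 6+61, 14+55, …, 71+3, 42+0) = 78
One optimal cutting: 4 + 4 + 4 → ₹26 + ₹26 + ₹26 = ₹78.

78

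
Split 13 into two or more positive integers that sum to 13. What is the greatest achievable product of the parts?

Define m[k] = max over 1≤i<k of i · max(k−i, m[k−i]); the inner max lets the remainder stay uncut if that's better.
m[2] = 1*max(1,0) = 1*1 = 1
m[3] = 1*max(2,1) = 1*2 = 2
m[4] = 2*max(2,1) = 2*2 = 4
m[5] = 2*max(3,2) = 2*3 = 6
m[6] = 3*max(3,2) = 3*3 = 9
m[7] = 2*max(5,6) = 2*6 = 12
m[8] = 2*max(6,9) = 2*9 = 18
m[9] = 3*max(6,9) = 3*9 = 27
m[10] = 2*max(8,18) = 2*18 = 36
m[11] = 2*max(9,27) = 2*27 = 54
m[12] = 3*max(9,27) = 3*27 = 81
m[13] = 2*max(11,54) = 2*54 = 108
One optimal split: 3 + 3 + 3 + 2 + 2; product 3*3*3*2*2 = 108.

108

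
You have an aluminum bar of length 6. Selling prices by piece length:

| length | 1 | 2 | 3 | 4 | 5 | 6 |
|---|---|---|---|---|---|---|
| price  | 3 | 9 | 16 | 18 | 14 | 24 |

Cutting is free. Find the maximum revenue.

Consider every possible first cut. R[k] is the best of p[i]+R[k−i] over all sellable i≤k.
R[1] = 3
R[2] = 9
R[3] = 16
R[4] = 19  (first piece 1, then R[3]=16)
R[5] = 25  (first piece 2, then R[3]=16)
R[6] = 32  (first piece 3, then R[3]=16)
One optimal cutting: 3 + 3 → $16 + $16 = $32.

32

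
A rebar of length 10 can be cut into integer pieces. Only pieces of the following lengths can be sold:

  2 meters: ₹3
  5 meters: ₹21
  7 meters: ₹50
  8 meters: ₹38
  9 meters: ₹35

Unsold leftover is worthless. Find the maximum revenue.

53

Consider every possible first cut. f[k] is the best of p[i]+f[k−i] over all sellable i≤k.
f[1] = 0
f[2] = 3
f[3] = 3
f[4] = 6  (first piece 2, then f[2]=3)
f[5] = max(3+3, 21+0) = 21
f[6] = max(3+6, 21+0) = 21
f[7] = max(3+21, 21+3, 50+0) = 50
f[8] = max(3+21, 21+3, 50+0, 38+0) = 50
f[9] = max(3+50, 21+6, 50+3, 38+0, 35+0) = 53
f[10] = max(3+50, 21+21, 50+3, 38+3, 35+0) = 53
One optimal cutting: pieces 7 + 2 with 1 meter of scrap → ₹53.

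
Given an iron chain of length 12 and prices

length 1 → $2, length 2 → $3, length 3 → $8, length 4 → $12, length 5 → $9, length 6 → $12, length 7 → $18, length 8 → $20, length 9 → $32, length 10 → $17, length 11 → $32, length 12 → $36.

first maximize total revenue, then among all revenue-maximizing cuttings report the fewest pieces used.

Let r[k] be the best obtainable value from length k. For each k, try every first piece i and keep the best of price[i] + r[k−i].
r[1] = 2
r[2] = 4  (first piece 1, then r[1]=2)
r[3] = 8
r[4] = 12
r[5] = 14  (first piece 1, then r[4]=12)
r[6] = 16  (first piece 1, then r[5]=14)
r[7] = 20  (first piece 3, then r[4]=12)
r[8] = 24  (first piece 4, then r[4]=12)
r[9] = 32
r[10] = 34  (first piece 1, then r[9]=32)
r[11] = 36  (first piece 1, then r[10]=34)
r[12] = 40  (first piece 3, then r[9]=32)
Maximum revenue is $40.
Now minimize piece count subject to staying optimal: for each k, pieces[k] = 1 + min over i with p[i]+r[k−i]=r[k] of pieces[k−i].
pieces[9] = 1
pieces[10] = 2
pieces[11] = 3
pieces[12] = 2

2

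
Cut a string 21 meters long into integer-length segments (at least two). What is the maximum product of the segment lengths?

2187

Fill P[k] for k=2..21: at each k try every first piece i and multiply by the better of (k−i) uncut or P[k−i].
P[2] = 1*max(1,0) = 1*1 = 1
P[3] = 1*max(2,1) = 1*2 = 2
P[4] = 2*max(2,1) = 2*2 = 4
P[5] = 2*max(3,2) = 2*3 = 6
P[6] = 3*max(3,2) = 3*3 = 9
P[7] = 2*max(5,6) = 2*6 = 12
P[8] = 2*max(6,9) = 2*9 = 18
P[9] = 3*max(6,9) = 3*9 = 27
P[10] = 2*max(8,18) = 2*18 = 36
P[11] = 2*max(9,27) = 2*27 = 54
P[12] = 3*max(9,27) = 3*27 = 81
P[13] = 2*max(11,54) = 2*54 = 108
P[14] = 2*max(12,81) = 2*81 = 162
P[15] = 3*max(12,81) = 3*81 = 243
P[16] = 2*max(14,162) = 2*162 = 324
P[17] = 2*max(15,243) = 2*243 = 486
P[18] = 3*max(15,243) = 3*243 = 729
P[19] = 2*max(17,486) = 2*486 = 972
P[20] = 2*max(18,729) = 2*729 = 1458
P[21] = 3*max(18,729) = 3*729 = 2187
One optimal split: 3 + 3 + 3 + 3 + 3 + 3 + 3; product 3*3*3*3*3*3*3 = 2187.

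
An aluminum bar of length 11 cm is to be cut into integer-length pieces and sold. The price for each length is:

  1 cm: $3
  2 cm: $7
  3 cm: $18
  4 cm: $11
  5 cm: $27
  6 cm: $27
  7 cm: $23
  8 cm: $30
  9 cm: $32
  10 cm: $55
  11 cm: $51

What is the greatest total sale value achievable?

63

Build v[k] bottom-up: v[k] = max over allowed piece i of (p[i] + v[k−i]).
v[1] = 3
v[2] = max(3+3, 7+0) = 7
v[3] = max(3+7, 7+3, 18+0) = 18
v[4] = max(3+18, 7+7, 18+3, 11+0) = 21
v[5] = max(3+21, 7+18, 18+7, 11+3, 27+0) = 27
v[6] = max(3+27, 7+21, 18+18, 11+7, 27+3, 27+0) = 36
v[7] = max(3+36, 7+27, 18+21, …, 27+3, 23+0) = 39
v[8] = max(3+39, 7+36, 18+27, …, 23+3, 30+0) = 45
v[9] = max(3+45, 7+39, 18+36, …, 30+3, 32+0) = 54
v[10] = max(3+54, 7+45, 18+39, …, 32+3, 55+0) = 57
v[11] = max(3+57, 7+54, 18+45, …, 55+3, 51+0) = 63
One optimal cutting: 5 + 3 + 3 → $27 + $18 + $18 = $63.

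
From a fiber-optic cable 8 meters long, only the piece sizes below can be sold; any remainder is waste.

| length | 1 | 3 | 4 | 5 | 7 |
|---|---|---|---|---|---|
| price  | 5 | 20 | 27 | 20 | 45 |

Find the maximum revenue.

Consider every possible first cut. r[k] is the best of p[i]+r[k−i] over all sellable i≤k.
r[1] = 5
r[2] = 10  (first piece 1, then r[1]=5)
r[3] = 20
r[4] = 27
r[5] = 32  (first piece 1, then r[4]=27)
r[6] = 40  (first piece 3, then r[3]=20)
r[7] = 47  (first piece 3, then r[4]=27)
r[8] = 54  (first piece 4, then r[4]=27)
One optimal cutting: 4 + 4 → $54.

54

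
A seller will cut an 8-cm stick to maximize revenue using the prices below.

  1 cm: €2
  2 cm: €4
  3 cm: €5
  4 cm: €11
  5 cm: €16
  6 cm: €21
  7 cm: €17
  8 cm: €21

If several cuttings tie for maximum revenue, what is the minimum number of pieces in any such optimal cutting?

2

Let r[k] be the best obtainable value from length k. For each k, try every first piece i and keep the best of price[i] + r[k−i].
r[1] = 2
r[2] = 4  (first piece 1, then r[1]=2)
r[3] = 6  (first piece 1, then r[2]=4)
r[4] = 11
r[5] = 16
r[6] = 21
r[7] = 23  (first piece 1, then r[6]=21)
r[8] = 25  (first piece 1, then r[7]=23)
Maximum revenue is €25.
Now minimize piece count subject to staying optimal: for each k, pieces[k] = 1 + min over i with p[i]+r[k−i]=r[k] of pieces[k−i].
pieces[5] = 1
pieces[6] = 1
pieces[7] = 2
pieces[8] = 2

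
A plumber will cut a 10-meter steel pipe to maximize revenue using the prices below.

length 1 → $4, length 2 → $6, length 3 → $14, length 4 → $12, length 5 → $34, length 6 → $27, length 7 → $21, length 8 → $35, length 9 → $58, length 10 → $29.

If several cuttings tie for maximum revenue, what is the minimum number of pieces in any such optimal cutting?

2

Let r[k] be the best obtainable value from length k. For each k, try every first piece i and keep the best of price[i] + r[k−i].
r[1] = 4
r[2] = max(4+4, 6+0) = 8
r[3] = max(4+8, 6+4, 14+0) = 14
r[4] = max(4+14, 6+8, 14+4, 12+0) = 18
r[5] = max(4+18, 6+14, 14+8, 12+4, 34+0) = 34
r[6] = max(4+34, 6+18, 14+14, 12+8, 34+4, 27+0) = 38
r[7] = max(4+38, 6+34, 14+18, …, 27+4, 21+0) = 42
r[8] = max(4+42, 6+38, 14+34, …, 21+4, 35+0) = 48
r[9] = max(4+48, 6+42, 14+38, …, 35+4, 58+0) = 58
r[10] = max(4+58, 6+48, 14+42, …, 58+4, 29+0) = 68
Maximum revenue is $68.
Now minimize piece count subject to staying optimal: for each k, pieces[k] = 1 + min over i with p[i]+r[k−i]=r[k] of pieces[k−i].
pieces[7] = 3
pieces[8] = 2
pieces[9] = 1
pieces[10] = 2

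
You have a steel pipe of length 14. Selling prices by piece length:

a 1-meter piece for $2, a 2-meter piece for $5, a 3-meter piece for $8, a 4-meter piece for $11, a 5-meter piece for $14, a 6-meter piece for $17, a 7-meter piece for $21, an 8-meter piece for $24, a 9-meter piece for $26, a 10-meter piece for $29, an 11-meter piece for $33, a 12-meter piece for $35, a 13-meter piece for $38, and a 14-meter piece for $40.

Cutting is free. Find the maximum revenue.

Consider every possible first cut. R[k] is the best of p[i]+R[k−i] over all sellable i≤k.
R[1] = 2
R[2] = 5
R[3] = 8
R[4] = 11
R[5] = 14
R[6] = 17
R[7] = 21
R[8] = 24
R[9] = 26  (first piece 1, then R[8]=24)
R[10] = 29  (first piece 2, then R[8]=24)
R[11] = 33
R[12] = 35  (first piece 1, then R[11]=33)
R[13] = 38  (first piece 2, then R[11]=33)
R[14] = 42  (first piece 7, then R[7]=21)
One optimal cutting: 7 + 7 → $21 + $21 = $42.

42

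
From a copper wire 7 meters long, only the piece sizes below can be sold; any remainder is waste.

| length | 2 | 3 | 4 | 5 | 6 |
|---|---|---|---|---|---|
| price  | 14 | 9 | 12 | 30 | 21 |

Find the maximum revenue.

44

Let best[k] be the best obtainable value from length k. For each k, try every first piece i and keep the best of price[i] + best[k−i].
best[1] = 0
best[2] = 14
best[3] = max(14+0, 9+0) = 14
best[4] = max(14+14, 9+0, 12+0) = 28
best[5] = max(14+14, 9+14, 12+0, 30+0) = 30
best[6] = max(14+28, 9+14, 12+14, 30+0, 21+0) = 42
best[7] = max(14+30, 9+28, 12+14, 30+14, 21+0) = 44
One optimal cutting: 5 + 2 → €44.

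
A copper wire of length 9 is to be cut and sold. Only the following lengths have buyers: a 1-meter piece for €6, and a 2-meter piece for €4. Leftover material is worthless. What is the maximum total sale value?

54

Consider every possible first cut. f[k] is the best of p[i]+f[k−i] over all sellable i≤k.
f[1] = 6
f[2] = max(6+6, 4+0) = 12
f[3] = max(6+12, 4+6) = 18
f[4] = max(6+18, 4+12) = 24
f[5] = max(6+24, 4+18) = 30
f[6] = max(6+30, 4+24) = 36
f[7] = max(6+36, 4+30) = 42
f[8] = max(6+42, 4+36) = 48
f[9] = max(6+48, 4+42) = 54
One optimal cutting: 1 + 1 + 1 + 1 + 1 + 1 + 1 + 1 + 1 → €54.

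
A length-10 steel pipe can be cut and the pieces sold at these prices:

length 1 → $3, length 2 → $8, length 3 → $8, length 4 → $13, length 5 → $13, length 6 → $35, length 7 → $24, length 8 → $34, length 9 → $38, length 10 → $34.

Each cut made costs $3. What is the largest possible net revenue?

Consider every possible first cut. net[k] is the best of p[i]+net[k−i] over all sellable i≤k, charging 3 whenever i<k.
net[1] = 3
net[2] = max(3+3-3, 8+0) = 8
net[3] = max(3+8-3, 8+3-3, 8+0) = 8
net[4] = max(3+8-3, 8+8-3, 8+3-3, 13+0) = 13
net[5] = max(3+13-3, 8+8-3, 8+8-3, 13+3-3, 13+0) = 13
net[6] = max(3+13-3, 8+13-3, 8+8-3, 13+8-3, 13+3-3, 35+0) = 35
net[7] = max(3+35-3, 8+13-3, 8+13-3, …, 35+3-3, 24+0) = 35
net[8] = max(3+35-3, 8+35-3, 8+13-3, …, 24+3-3, 34+0) = 40
net[9] = max(3+40-3, 8+35-3, 8+35-3, …, 34+3-3, 38+0) = 40
net[10] = max(3+40-3, 8+40-3, 8+35-3, …, 38+3-3, 34+0) = 45
One optimal plan: pieces 6 + 2 + 2 (2 cuts) → $51 − $6 = $45.

45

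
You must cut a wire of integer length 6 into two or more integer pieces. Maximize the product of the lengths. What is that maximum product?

Define prod[k] = max over 1≤i<k of i · max(k−i, prod[k−i]); the inner max lets the remainder stay uncut if that's better.
prod[2] = 1×max(1,0) = 1×1 = 1
prod[3] = max(1×2, 2×1) = 2
prod[4] = max(1×3, 2×2, 3×1) = 4
prod[5] = max(1×4, 2×3, 3×2, 4×1) = 6
prod[6] = max(1×6, 2×4, 3×3, 4×2, 5×1) = 9
One optimal split: 3 + 3; product 3×3 = 9.

9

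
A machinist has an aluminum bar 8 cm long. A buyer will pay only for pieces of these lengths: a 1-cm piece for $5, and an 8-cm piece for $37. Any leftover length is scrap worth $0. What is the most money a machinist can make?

40

Let f[k] be the best obtainable value from length k. For each k, try every first piece i and keep the best of price[i] + f[k−i].
f[1] = 5
f[2] = 10  (first piece 1, then f[1]=5)
f[3] = 15  (first piece 1, then f[2]=10)
f[4] = 20  (first piece 1, then f[3]=15)
f[5] = 25  (first piece 1, then f[4]=20)
f[6] = 30  (first piece 1, then f[5]=25)
f[7] = 35  (first piece 1, then f[6]=30)
f[8] = 40  (first piece 1, then f[7]=35)
One optimal cutting: 1 + 1 + 1 + 1 + 1 + 1 + 1 + 1 → $40.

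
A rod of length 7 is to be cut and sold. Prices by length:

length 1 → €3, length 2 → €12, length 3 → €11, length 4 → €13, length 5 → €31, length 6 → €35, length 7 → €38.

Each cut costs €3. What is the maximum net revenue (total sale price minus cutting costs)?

Build net[k] bottom-up: net[k] = max over allowed piece i of (p[i] + net[k−i]) − 3 per cut.
net[1] = 3
net[2] = max(3+3-3, 12+0) = 12
net[3] = max(3+12-3, 12+3-3, 11+0) = 12
net[4] = max(3+12-3, 12+12-3, 11+3-3, 13+0) = 21
net[5] = max(3+21-3, 12+12-3, 11+12-3, 13+3-3, 31+0) = 31
net[6] = max(3+31-3, 12+21-3, 11+12-3, 13+12-3, 31+3-3, 35+0) = 35
net[7] = max(3+35-3, 12+31-3, 11+21-3, …, 35+3-3, 38+0) = 40
One optimal plan: pieces 5 + 2 (1 cut) → €43 − €3 = €40.

40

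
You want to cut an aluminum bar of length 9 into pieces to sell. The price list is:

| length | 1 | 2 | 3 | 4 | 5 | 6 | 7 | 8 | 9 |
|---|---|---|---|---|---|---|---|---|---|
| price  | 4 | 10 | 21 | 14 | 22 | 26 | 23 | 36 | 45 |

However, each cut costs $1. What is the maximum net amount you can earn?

61

Consider every possible first cut. net[k] is the best of p[i]+net[k−i] over all sellable i≤k, charging 1 whenever i<k.
net[1] = 4
net[2] = 10
net[3] = 21
net[4] = 24  (first piece 1, then net[3]=21)
net[5] = 30  (first piece 2, then net[3]=21)
net[6] = 41  (first piece 3, then net[3]=21)
net[7] = 44  (first piece 1, then net[6]=41)
net[8] = 50  (first piece 2, then net[6]=41)
net[9] = 61  (first piece 3, then net[6]=41)
One optimal plan: pieces 3 + 3 + 3 (2 cuts) → $63 − $2 = $61.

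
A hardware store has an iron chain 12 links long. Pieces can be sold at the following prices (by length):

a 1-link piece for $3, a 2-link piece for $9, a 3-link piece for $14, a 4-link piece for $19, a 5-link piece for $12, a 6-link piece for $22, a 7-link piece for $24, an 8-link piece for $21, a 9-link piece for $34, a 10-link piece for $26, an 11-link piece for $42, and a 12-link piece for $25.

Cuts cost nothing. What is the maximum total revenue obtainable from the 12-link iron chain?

Consider every possible first cut. r[k] is the best of p[i]+r[k−i] over all sellable i≤k.
r[1] = 3
r[2] = 9
r[3] = 14
r[4] = 19
r[5] = 23  (first piece 2, then r[3]=14)
r[6] = 28  (first piece 2, then r[4]=19)
r[7] = 33  (first piece 3, then r[4]=19)
r[8] = 38  (first piece 4, then r[4]=19)
r[9] = 42  (first piece 2, then r[7]=33)
r[10] = 47  (first piece 2, then r[8]=38)
r[11] = 52  (first piece 3, then r[8]=38)
r[12] = 57  (first piece 4, then r[8]=38)
One optimal cutting: 4 + 4 + 4 → $19 + $19 + $19 = $57.

57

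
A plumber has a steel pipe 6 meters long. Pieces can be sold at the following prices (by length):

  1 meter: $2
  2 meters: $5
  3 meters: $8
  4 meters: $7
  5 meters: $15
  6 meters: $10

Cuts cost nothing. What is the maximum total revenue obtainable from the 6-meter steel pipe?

Consider every possible first cut. best[k] is the best of p[i]+best[k−i] over all sellable i≤k.
best[1] = 2
best[2] = 5
best[3] = 8
best[4] = 10  (first piece 1, then best[3]=8)
best[5] = 15
best[6] = 17  (first piece 1, then best[5]=15)
One optimal cutting: 5 + 1 → $15 + $2 = $17.

17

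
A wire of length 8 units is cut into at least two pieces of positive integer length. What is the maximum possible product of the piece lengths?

18

Define P[k] = max over 1≤i<k of i · max(k−i, P[k−i]); the inner max lets the remainder stay uncut if that's better.
P[2] = 1×max(1,0) = 1×1 = 1
P[3] = max(1×2, 2×1) = 2
P[4] = max(1×3, 2×2, 3×1) = 4
P[5] = max(1×4, 2×3, 3×2, 4×1) = 6
P[6] = max(1×6, 2×4, 3×3, 4×2, 5×1) = 9
P[7] = max(1×9, 2×6, 3×4, 4×3, 5×2, 6×1) = 12
P[8] = max(1×12, 2×9, 3×6, …, 6×2, 7×1) = 18
One optimal split: 3 + 3 + 2; product 3×3×2 = 18.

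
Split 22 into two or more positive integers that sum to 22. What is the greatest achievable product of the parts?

Fill m[k] for k=2..22: at each k try every first piece i and multiply by the better of (k−i) uncut or m[k−i].
m[2] = 1·max(1,0) = 1·1 = 1
m[3] = 1·max(2,1) = 1·2 = 2
m[4] = 2·max(2,1) = 2·2 = 4
m[5] = 2·max(3,2) = 2·3 = 6
m[6] = 3·max(3,2) = 3·3 = 9
m[7] = 2·max(5,6) = 2·6 = 12
m[8] = 2·max(6,9) = 2·9 = 18
m[9] = 3·max(6,9) = 3·9 = 27
m[10] = 2·max(8,18) = 2·18 = 36
m[11] = 2·max(9,27) = 2·27 = 54
m[12] = 3·max(9,27) = 3·27 = 81
m[13] = 2·max(11,54) = 2·54 = 108
m[14] = 2·max(12,81) = 2·81 = 162
m[15] = 3·max(12,81) = 3·81 = 243
m[16] = 2·max(14,162) = 2·162 = 324
m[17] = 2·max(15,243) = 2·243 = 486
m[18] = 3·max(15,243) = 3·243 = 729
m[19] = 2·max(17,486) = 2·486 = 972
m[20] = 2·max(18,729) = 2·729 = 1458
m[21] = 3·max(18,729) = 3·729 = 2187
m[22] = 2·max(20,1458) = 2·1458 = 2916
One optimal split: 3 + 3 + 3 + 3 + 3 + 3 + 2 + 2; product 3·3·3·3·3·3·2·2 = 2916.

2916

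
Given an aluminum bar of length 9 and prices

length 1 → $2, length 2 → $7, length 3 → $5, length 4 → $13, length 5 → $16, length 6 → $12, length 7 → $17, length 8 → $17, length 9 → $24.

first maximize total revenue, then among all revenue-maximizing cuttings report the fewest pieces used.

3

Build r[k] bottom-up: r[k] = max over allowed piece i of (p[i] + r[k−i]).
r[1] = 2
r[2] = max(2+2, 7+0) = 7
r[3] = max(2+7, 7+2, 5+0) = 9
r[4] = max(2+9, 7+7, 5+2, 13+0) = 14
r[5] = max(2+14, 7+9, 5+7, 13+2, 16+0) = 16
r[6] = max(2+16, 7+14, 5+9, 13+7, 16+2, 12+0) = 21
r[7] = max(2+21, 7+16, 5+14, …, 12+2, 17+0) = 23
r[8] = max(2+23, 7+21, 5+16, …, 17+2, 17+0) = 28
r[9] = max(2+28, 7+23, 5+21, …, 17+2, 24+0) = 30
Maximum revenue is $30.
Now minimize piece count subject to staying optimal: for each k, pieces[k] = 1 + min over i with p[i]+r[k−i]=r[k] of pieces[k−i].
pieces[6] = 3
pieces[7] = 2
pieces[8] = 4
pieces[9] = 3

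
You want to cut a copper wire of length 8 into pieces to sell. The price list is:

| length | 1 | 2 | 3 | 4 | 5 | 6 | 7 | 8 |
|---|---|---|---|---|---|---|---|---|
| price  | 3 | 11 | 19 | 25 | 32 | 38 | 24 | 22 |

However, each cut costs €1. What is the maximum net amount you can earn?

50

Let v[k] be the best obtainable value from length k. For each k, try every first piece i and keep the best of price[i] + v[k−i] minus the 1 cut fee when i<k.
v[1] = 3
v[2] = max(3+3-1, 11+0) = 11
v[3] = max(3+11-1, 11+3-1, 19+0) = 19
v[4] = max(3+19-1, 11+11-1, 19+3-1, 25+0) = 25
v[5] = max(3+25-1, 11+19-1, 19+11-1, 25+3-1, 32+0) = 32
v[6] = max(3+32-1, 11+25-1, 19+19-1, 25+11-1, 32+3-1, 38+0) = 38
v[7] = max(3+38-1, 11+32-1, 19+25-1, …, 38+3-1, 24+0) = 43
v[8] = max(3+43-1, 11+38-1, 19+32-1, …, 24+3-1, 22+0) = 50
One optimal plan: pieces 5 + 3 (1 cut) → €51 − €1 = €50.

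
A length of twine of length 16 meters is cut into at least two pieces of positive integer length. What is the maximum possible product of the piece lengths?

324

Let m[k] be the best product for length k (with at least one cut). For each first piece i, the rest contributes max(k−i, m[k−i]).
Small cases: m[2]=1, m[3]=2, m[4]=4, m[5]=6, m[6]=9, m[7]=12, m[8]=18, m[9]=27.
m[10] = max(1·27, 2·18, 3·12, …, 8·2, 9·1) = 36
m[11] = max(1·36, 2·27, 3·18, …, 9·2, 10·1) = 54
m[12] = max(1·54, 2·36, 3·27, …, 10·2, 11·1) = 81
m[13] = max(1·81, 2·54, 3·36, …, 11·2, 12·1) = 108
m[14] = max(1·108, 2·81, 3·54, …, 12·2, 13·1) = 162
m[15] = max(1·162, 2·108, 3·81, …, 13·2, 14·1) = 243
m[16] = max(1·243, 2·162, 3·108, …, 14·2, 15·1) = 324
One optimal split: 3 + 3 + 3 + 3 + 2 + 2; product 3·3·3·3·2·2 = 324.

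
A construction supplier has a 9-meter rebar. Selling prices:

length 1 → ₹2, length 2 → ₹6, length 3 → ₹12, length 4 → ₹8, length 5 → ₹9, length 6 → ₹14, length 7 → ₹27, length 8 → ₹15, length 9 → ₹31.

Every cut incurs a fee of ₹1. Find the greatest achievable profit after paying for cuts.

Consider every possible first cut. r[k] is the best of p[i]+r[k−i] over all sellable i≤k, charging 1 whenever i<k.
r[1] = 2
r[2] = 6
r[3] = 12
r[4] = 13  (first piece 1, then r[3]=12)
r[5] = 17  (first piece 2, then r[3]=12)
r[6] = 23  (first piece 3, then r[3]=12)
r[7] = 27
r[8] = 28  (first piece 1, then r[7]=27)
r[9] = 34  (first piece 3, then r[6]=23)
One optimal plan: pieces 3 + 3 + 3 (2 cuts) → ₹36 − ₹2 = ₹34.

34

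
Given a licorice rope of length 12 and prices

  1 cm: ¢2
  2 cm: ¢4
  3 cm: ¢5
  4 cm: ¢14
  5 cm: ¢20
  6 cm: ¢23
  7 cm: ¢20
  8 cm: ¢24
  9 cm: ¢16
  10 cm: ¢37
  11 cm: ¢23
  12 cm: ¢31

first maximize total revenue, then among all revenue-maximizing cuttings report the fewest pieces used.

Build r[k] bottom-up: r[k] = max over allowed piece i of (p[i] + r[k−i]).
r[1] = 2
r[2] = max(2+2, 4+0) = 4
r[3] = max(2+4, 4+2, 5+0) = 6
r[4] = max(2+6, 4+4, 5+2, 14+0) = 14
r[5] = max(2+14, 4+6, 5+4, 14+2, 20+0) = 20
r[6] = max(2+20, 4+14, 5+6, 14+4, 20+2, 23+0) = 23
r[7] = max(2+23, 4+20, 5+14, …, 23+2, 20+0) = 25
r[8] = max(2+25, 4+23, 5+20, …, 20+2, 24+0) = 28
r[9] = max(2+28, 4+25, 5+23, …, 24+2, 16+0) = 34
r[10] = max(2+34, 4+28, 5+25, …, 16+2, 37+0) = 40
r[11] = max(2+40, 4+34, 5+28, …, 37+2, 23+0) = 43
r[12] = max(2+43, 4+40, 5+34, …, 23+2, 31+0) = 46
Maximum revenue is ¢46.
Now minimize piece count subject to staying optimal: for each k, pieces[k] = 1 + min over i with p[i]+r[k−i]=r[k] of pieces[k−i].
pieces[9] = 2
pieces[10] = 2
pieces[11] = 2
pieces[12] = 2

2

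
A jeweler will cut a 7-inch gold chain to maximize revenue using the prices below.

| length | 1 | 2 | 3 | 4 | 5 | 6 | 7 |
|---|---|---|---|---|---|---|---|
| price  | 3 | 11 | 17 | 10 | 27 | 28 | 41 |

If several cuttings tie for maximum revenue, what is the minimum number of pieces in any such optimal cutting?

Consider every possible first cut. r[k] is the best of p[i]+r[k−i] over all sellable i≤k.
r[1] = 3
r[2] = 11
r[3] = 17
r[4] = 22  (first piece 2, then r[2]=11)
r[5] = 28  (first piece 2, then r[3]=17)
r[6] = 34  (first piece 3, then r[3]=17)
r[7] = 41
Maximum revenue is $41.
Now minimize piece count subject to staying optimal: for each k, pieces[k] = 1 + min over i with p[i]+r[k−i]=r[k] of pieces[k−i].
pieces[4] = 2
pieces[5] = 2
pieces[6] = 2
pieces[7] = 1

1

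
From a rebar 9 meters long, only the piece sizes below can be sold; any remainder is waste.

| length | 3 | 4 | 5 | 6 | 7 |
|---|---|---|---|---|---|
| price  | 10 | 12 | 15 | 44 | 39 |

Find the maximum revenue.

54

Build r[k] bottom-up: r[k] = max over allowed piece i of (p[i] + r[k−i]).
r[1] = 0
r[2] = 0
r[3] = 10
r[4] = 12
r[5] = 15
r[6] = 44
r[7] = 44
r[8] = 44
r[9] = 54  (first piece 3, then r[6]=44)
One optimal cutting: 6 + 3 → ₹54.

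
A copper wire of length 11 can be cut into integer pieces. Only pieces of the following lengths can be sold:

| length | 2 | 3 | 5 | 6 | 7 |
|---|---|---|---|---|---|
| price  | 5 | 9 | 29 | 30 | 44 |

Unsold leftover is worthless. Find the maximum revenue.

59

Consider every possible first cut. r[k] is the best of p[i]+r[k−i] over all sellable i≤k.
r[1] = 0
r[2] = 5
r[3] = 9
r[4] = 10  (first piece 2, then r[2]=5)
r[5] = 29
r[6] = 30
r[7] = 44
r[8] = 44
r[9] = 49  (first piece 2, then r[7]=44)
r[10] = 58  (first piece 5, then r[5]=29)
r[11] = 59  (first piece 5, then r[6]=30)
One optimal cutting: 6 + 5 → €59.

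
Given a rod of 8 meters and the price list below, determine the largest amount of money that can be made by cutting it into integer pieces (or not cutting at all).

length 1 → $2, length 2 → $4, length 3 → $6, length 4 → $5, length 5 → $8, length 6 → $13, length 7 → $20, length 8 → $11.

Let v[k] be the best obtainable value from length k. For each k, try every first piece i and keep the best of price[i] + v[k−i].
v[1] = 2
v[2] = 4  (first piece 1, then v[1]=2)
v[3] = 6  (first piece 1, then v[2]=4)
v[4] = 8  (first piece 1, then v[3]=6)
v[5] = 10  (first piece 1, then v[4]=8)
v[6] = 13
v[7] = 20
v[8] = 22  (first piece 1, then v[7]=20)
One optimal cutting: 7 + 1 → $20 + $2 = $22.

22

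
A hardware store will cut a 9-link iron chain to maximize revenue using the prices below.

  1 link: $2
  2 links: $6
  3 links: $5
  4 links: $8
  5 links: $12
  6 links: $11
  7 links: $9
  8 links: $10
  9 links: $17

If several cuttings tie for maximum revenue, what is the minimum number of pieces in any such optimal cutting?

5

Build r[k] bottom-up: r[k] = max over allowed piece i of (p[i] + r[k−i]).
r[1] = 2
r[2] = max(2+2, 6+0) = 6
r[3] = max(2+6, 6+2, 5+0) = 8
r[4] = max(2+8, 6+6, 5+2, 8+0) = 12
r[5] = max(2+12, 6+8, 5+6, 8+2, 12+0) = 14
r[6] = max(2+14, 6+12, 5+8, 8+6, 12+2, 11+0) = 18
r[7] = max(2+18, 6+14, 5+12, …, 11+2, 9+0) = 20
r[8] = max(2+20, 6+18, 5+14, …, 9+2, 10+0) = 24
r[9] = max(2+24, 6+20, 5+18, …, 10+2, 17+0) = 26
Maximum revenue is $26.
Now minimize piece count subject to staying optimal: for each k, pieces[k] = 1 + min over i with p[i]+r[k−i]=r[k] of pieces[k−i].
pieces[6] = 3
pieces[7] = 4
pieces[8] = 4
pieces[9] = 5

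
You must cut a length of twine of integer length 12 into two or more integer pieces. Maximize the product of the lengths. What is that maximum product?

Let prod[k] be the best product for length k (with at least one cut). For each first piece i, the rest contributes max(k−i, prod[k−i]).
prod[2] = 1·max(1,0) = 1·1 = 1
prod[3] = 1·max(2,1) = 1·2 = 2
prod[4] = 2·max(2,1) = 2·2 = 4
prod[5] = 2·max(3,2) = 2·3 = 6
prod[6] = 3·max(3,2) = 3·3 = 9
prod[7] = 2·max(5,6) = 2·6 = 12
prod[8] = 2·max(6,9) = 2·9 = 18
prod[9] = 3·max(6,9) = 3·9 = 27
prod[10] = 2·max(8,18) = 2·18 = 36
prod[11] = 2·max(9,27) = 2·27 = 54
prod[12] = 3·max(9,27) = 3·27 = 81
One optimal split: 3 + 3 + 3 + 3; product 3·3·3·3 = 81.

81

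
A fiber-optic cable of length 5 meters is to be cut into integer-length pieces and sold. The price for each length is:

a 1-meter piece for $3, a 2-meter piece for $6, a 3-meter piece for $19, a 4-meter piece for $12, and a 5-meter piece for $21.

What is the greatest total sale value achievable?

25

Consider every possible first cut. best[k] is the best of p[i]+best[k−i] over all sellable i≤k.
best[1] = 3
best[2] = 6  (first piece 1, then best[1]=3)
best[3] = 19
best[4] = 22  (first piece 1, then best[3]=19)
best[5] = 25  (first piece 1, then best[4]=22)
One optimal cutting: 3 + 1 + 1 → $19 + $3 + $3 = $25.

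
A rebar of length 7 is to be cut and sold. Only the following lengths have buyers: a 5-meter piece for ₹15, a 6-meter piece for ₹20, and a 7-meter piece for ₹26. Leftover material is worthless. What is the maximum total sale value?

26

Consider every possible first cut. r[k] is the best of p[i]+r[k−i] over all sellable i≤k.
r[1] = 0
r[2] = 0
r[3] = 0
r[4] = 0
r[5] = 15
r[6] = 20
r[7] = 26
One optimal cutting: 7 → ₹26.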